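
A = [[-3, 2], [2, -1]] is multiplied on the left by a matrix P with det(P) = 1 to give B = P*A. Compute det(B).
-1

By the multiplicative property of determinants, det(B) = det(P*A) = det(P) * det(A) = det(A),
so the determinant is invariant under multiplication by any determinant-1 matrix; we just need det(A).

det(A) = (-3)(-1) - (2)(2) = 3 - 4 = -1

Therefore det(B) = 1 * (-1) = -1.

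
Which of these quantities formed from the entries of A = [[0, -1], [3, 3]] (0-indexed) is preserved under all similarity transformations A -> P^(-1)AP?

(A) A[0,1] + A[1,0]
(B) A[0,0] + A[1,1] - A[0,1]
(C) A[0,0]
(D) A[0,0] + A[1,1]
D

A[0,0] + A[1,1] is the trace of A. By the cyclic property of the trace, tr(P^(-1)AP) = tr(APP^(-1)) = tr(A), so it is the same for every matrix similar to A.

The other combinations are not similarity invariants. For example, take P = [[1, 1], [0, 1]] (det P = 1), so P^(-1) = [[1, -1], [0, 1]] and
B = P^(-1)AP = [[-3, -7], [3, 6]].
Evaluating each option on A and on B:
(A) A[0,1] + A[1,0]: 2 for A, -4 for B -> changes
(B) A[0,0] + A[1,1] - A[0,1]: 4 for A, 10 for B -> changes
(C) A[0,0]: 0 for A, -3 for B -> changes
(D) A[0,0] + A[1,1]: 3 for A, 3 for B -> unchanged

Only (D) A[0,0] + A[1,1] = 3 survives (and it does so for every P, not just this one), so it is the invariant.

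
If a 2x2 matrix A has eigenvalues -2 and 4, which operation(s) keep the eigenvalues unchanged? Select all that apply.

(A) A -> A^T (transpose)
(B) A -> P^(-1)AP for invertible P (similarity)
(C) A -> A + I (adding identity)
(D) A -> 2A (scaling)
A and B

Eigenvalues are preserved by:
1. Similarity transformations: A -> P^(-1)AP (same characteristic polynomial)
2. Transpose: A^T has the same eigenvalues as A

Eigenvalues are NOT preserved by:
- Adding identity: eigenvalues become -2+1, 4+1
- Scaling: eigenvalues become -4, 8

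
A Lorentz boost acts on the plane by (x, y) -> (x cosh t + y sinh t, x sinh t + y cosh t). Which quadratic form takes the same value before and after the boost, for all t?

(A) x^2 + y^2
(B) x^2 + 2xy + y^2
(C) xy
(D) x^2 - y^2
D

Write x' = x cosh t + y sinh t, y' = x sinh t + y cosh t and substitute into each option:
(A) x^2 + y^2: (x cosh t + y sinh t)^2 + (x sinh t + y cosh t)^2 = (x^2 + y^2)(cosh^2 t + sinh^2 t) + 4xy sinh t cosh t = (x^2 + y^2) cosh 2t + 2xy sinh 2t   [not invariant for t != 0]
(B) x^2 + 2xy + y^2: (x' + y')^2 with x' + y' = (x + y)(cosh t + sinh t) = (x + y)e^t, so it becomes (x + y)^2 e^(2t)   [not invariant for t != 0]
(C) xy: (x cosh t + y sinh t)(x sinh t + y cosh t) = xy(cosh^2 t + sinh^2 t) + (x^2 + y^2) sinh t cosh t = xy cosh 2t + (x^2 + y^2)(sinh 2t)/2   [not invariant for t != 0]
(D) x^2 - y^2: (x cosh t + y sinh t)^2 - (x sinh t + y cosh t)^2 = x^2(cosh^2 t - sinh^2 t) + 2xy(cosh t sinh t - sinh t cosh t) + y^2(sinh^2 t - cosh^2 t) = x^2 - y^2   [invariant, using cosh^2 t - sinh^2 t = 1]

Only (D) x^2 - y^2 is unchanged; it is the Minkowski form preserved by Lorentz boosts, just as x^2 + y^2 is preserved by ordinary rotations.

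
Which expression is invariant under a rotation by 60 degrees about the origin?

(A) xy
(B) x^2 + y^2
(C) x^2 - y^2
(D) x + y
B

A rotation by 60 degrees sends (x, y) to (x/2 - sqrt(3)y/2, sqrt(3)x/2 + y/2).
Substitute the transformed coordinates into each option and compare with the original:
(A) xy  ->  (x/2 - sqrt(3)y/2)(sqrt(3)x/2 + y/2) = sqrt(3)x^2/4 - xy/2 - sqrt(3)y^2/4   [differs from xy: not invariant]
(B) x^2 + y^2  ->  (x/2 - sqrt(3)y/2)^2 + (sqrt(3)x/2 + y/2)^2 = x^2 + y^2   [equals x^2 + y^2: invariant]
(C) x^2 - y^2  ->  (x/2 - sqrt(3)y/2)^2 - (sqrt(3)x/2 + y/2)^2 = -x^2/2 - sqrt(3)xy + y^2/2   [differs from x^2 - y^2: not invariant]
(D) x + y  ->  (x/2 - sqrt(3)y/2) + (sqrt(3)x/2 + y/2) = x/2 + sqrt(3)x/2 - sqrt(3)y/2 + y/2   [differs from x + y: not invariant]

Only option (B), x^2 + y^2, is unchanged by the transformation.
Geometrically, x^2 + y^2 is the squared distance from the origin, which every rotation about the origin preserves.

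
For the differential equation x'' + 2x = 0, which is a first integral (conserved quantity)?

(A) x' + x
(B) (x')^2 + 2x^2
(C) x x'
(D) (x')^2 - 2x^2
B

A first integral I satisfies dI/dt = 0 along every solution. Differentiate each option and use the equation of motion:
(A) d/dt[x' + x] = x'' + x' = -2x + x', not identically 0
(B) d/dt[(x')^2 + 2x^2] = 2x'x'' + 4x x' = 2x'(-2x) + 4x x' = 0
(C) d/dt[x x'] = (x')^2 + x x'' = (x')^2 - 2x^2, not identically 0
(D) d/dt[(x')^2 - 2x^2] = 2x'x'' - 4x x' = -8x x', not identically 0

Only (B) has zero time-derivative. So the energy-like quantity (x')^2 + 2x^2 is the first integral.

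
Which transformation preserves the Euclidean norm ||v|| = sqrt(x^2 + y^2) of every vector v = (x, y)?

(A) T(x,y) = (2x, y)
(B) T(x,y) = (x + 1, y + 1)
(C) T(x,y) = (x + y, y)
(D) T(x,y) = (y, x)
D

A transformation preserves a norm if ||T(v)|| = ||v|| for every v; a single vector where the norm changes rules an option out.

(A) T(x,y) = (2x, y): v = (1, 0) has norm sqrt((1)^2 + (0)^2) = 1, but T(v) = (2, 0) has norm 2 -- not preserved.
(B) T(x,y) = (x + 1, y + 1): v = (1, 0) has norm sqrt((1)^2 + (0)^2) = 1, but T(v) = (2, 1) has norm sqrt(5) -- not preserved.
(C) T(x,y) = (x + y, y): v = (0, 1) has norm sqrt((0)^2 + (1)^2) = 1, but T(v) = (1, 1) has norm sqrt(2) -- not preserved.
(D) T(x,y) = (y, x): preserves the norm -- it is an orthogonal map (a rotation/reflection), and (y)^2 + (x)^2 simplifies to x^2 + y^2.

Therefore the answer is (D).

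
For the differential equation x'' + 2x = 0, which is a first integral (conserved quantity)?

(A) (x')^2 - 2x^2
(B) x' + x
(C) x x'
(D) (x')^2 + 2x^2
D

A first integral I satisfies dI/dt = 0 along every solution. Differentiate each option and use the equation of motion:
(A) d/dt[(x')^2 - 2x^2] = 2x'x'' - 4x x' = -8x x', not identically 0
(B) d/dt[x' + x] = x'' + x' = -2x + x', not identically 0
(C) d/dt[x x'] = (x')^2 + x x'' = (x')^2 - 2x^2, not identically 0
(D) d/dt[(x')^2 + 2x^2] = 2x'x'' + 4x x' = 2x'(-2x) + 4x x' = 0

Only (D) has zero time-derivative. So the energy-like quantity (x')^2 + 2x^2 is the first integral.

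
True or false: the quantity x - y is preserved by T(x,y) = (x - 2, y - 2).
True

Substitute T(x,y) = (x - 2, y - 2) into the expression and compare with the original.

Original: x - y
After applying T: (x - 2) - (y - 2) = x - y

This is identical to the original x - y, so the expression is invariant.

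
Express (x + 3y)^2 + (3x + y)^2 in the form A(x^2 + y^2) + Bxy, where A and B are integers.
10(x^2 + y^2) + 12xy

Expanding: (x + 3y)^2 = x^2 + 6xy + 9y^2
(3x + y)^2 = 9x^2 + 6xy + y^2
Sum = (1+9)(x^2+y^2) + 12xy = 10(x^2 + y^2) + 12xy
This is symmetric in x and y.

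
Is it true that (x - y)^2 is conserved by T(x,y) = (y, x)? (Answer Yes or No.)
Yes

Substitute T(x,y) = (y, x) into the expression and compare with the original.

Original: (x - y)^2
After applying T: ((y) - (x))^2 = x^2 - 2xy + y^2

This is identical to the original (x - y)^2, so the expression is invariant.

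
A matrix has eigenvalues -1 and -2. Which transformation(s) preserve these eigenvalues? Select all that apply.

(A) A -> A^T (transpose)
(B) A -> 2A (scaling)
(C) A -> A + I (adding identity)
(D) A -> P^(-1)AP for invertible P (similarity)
A and D

Eigenvalues are preserved by:
1. Similarity transformations: A -> P^(-1)AP (same characteristic polynomial)
2. Transpose: A^T has the same eigenvalues as A

Eigenvalues are NOT preserved by:
- Adding identity: eigenvalues become -1+1, -2+1
- Scaling: eigenvalues become -2, -4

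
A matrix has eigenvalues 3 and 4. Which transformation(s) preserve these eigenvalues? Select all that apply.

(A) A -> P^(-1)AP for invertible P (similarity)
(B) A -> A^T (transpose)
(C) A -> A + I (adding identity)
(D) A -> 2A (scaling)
A and B

Eigenvalues are preserved by:
1. Similarity transformations: A -> P^(-1)AP (same characteristic polynomial)
2. Transpose: A^T has the same eigenvalues as A

Eigenvalues are NOT preserved by:
- Adding identity: eigenvalues become 3+1, 4+1
- Scaling: eigenvalues become 6, 8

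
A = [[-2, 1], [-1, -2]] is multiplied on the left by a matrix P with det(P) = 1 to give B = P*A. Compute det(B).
5

By the multiplicative property of determinants, det(B) = det(P*A) = det(P) * det(A) = det(A),
so the determinant is invariant under multiplication by any determinant-1 matrix; we just need det(A).

det(A) = (-2)(-2) - (1)(-1) = 4 - (-1) = 5

Therefore det(B) = 1 * 5 = 5.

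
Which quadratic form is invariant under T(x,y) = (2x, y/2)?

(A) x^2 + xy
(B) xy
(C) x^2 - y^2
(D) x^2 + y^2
B

T multiplies x by 2 and divides y by 2.
Substitute the transformed coordinates into each option and compare with the original:
(A) x^2 + xy  ->  (2x)^2 + (2x)(y/2) = 4x^2 + xy   [differs from x^2 + xy: not invariant]
(B) xy  ->  (2x)(y/2) = xy   [equals xy: invariant]
(C) x^2 - y^2  ->  (2x)^2 - (y/2)^2 = 4x^2 - y^2/4   [differs from x^2 - y^2: not invariant]
(D) x^2 + y^2  ->  (2x)^2 + (y/2)^2 = 4x^2 + y^2/4   [differs from x^2 + y^2: not invariant]

Only option (B), xy, is unchanged by the transformation.
The factors 2 and 1/2 cancel only in the pure product xy.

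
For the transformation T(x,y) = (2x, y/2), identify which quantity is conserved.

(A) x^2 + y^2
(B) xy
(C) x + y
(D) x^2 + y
B

An expression E(x,y) is invariant under T if E(T(x,y)) = E(x,y). Here T(x,y) = (2x, y/2).
Substitute the transformed coordinates into each option and compare with the original:
(A) x^2 + y^2  ->  (2x)^2 + (y/2)^2 = 4x^2 + y^2/4   [differs from x^2 + y^2: not invariant]
(B) xy  ->  (2x)(y/2) = xy   [equals xy: invariant]
(C) x + y  ->  (2x) + (y/2) = 2x + y/2   [differs from x + y: not invariant]
(D) x^2 + y  ->  (2x)^2 + (y/2) = 4x^2 + y/2   [differs from x^2 + y: not invariant]

Only option (B), xy, is unchanged by the transformation.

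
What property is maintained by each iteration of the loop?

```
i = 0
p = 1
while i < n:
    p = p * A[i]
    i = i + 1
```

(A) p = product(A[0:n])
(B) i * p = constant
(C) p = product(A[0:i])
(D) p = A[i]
C

A loop invariant must hold before the first iteration and be re-established by every execution of the body.

(C) p = product(A[0:i]): Initially i = 0 and p = 1 = product of the empty slice A[0:0]. If p = product(A[0:i]) holds at the top of an iteration, the body sets p to product(A[0:i]) * A[i] = product(A[0:i+1]) and then i to i+1, so the property is restored. At exit i = n, giving p = product(A[0:n]).

The other options fail:
(A) p = product(A[0:n]): false before the loop (p = 1, not the full product) -- it only becomes true at exit.
(B) i * p = constant: initially i * p = 0, but after one iteration it is 1 * A[0], which is nonzero in general.
(D) p = A[i]: after the first iteration p = A[0] but i = 1; in general p is a product of several elements, not a single one.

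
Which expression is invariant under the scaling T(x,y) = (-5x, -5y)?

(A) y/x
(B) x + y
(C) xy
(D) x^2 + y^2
A

Under the uniform scaling T(x,y) = (-5x, -5y):
Substitute the transformed coordinates into each option and compare with the original:
(A) y/x  ->  (-5y)/(-5x) = y/x   [equals y/x: invariant]
(B) x + y  ->  (-5x) + (-5y) = -5x - 5y   [differs from x + y: not invariant]
(C) xy  ->  (-5x)(-5y) = 25xy   [differs from xy: not invariant]
(D) x^2 + y^2  ->  (-5x)^2 + (-5y)^2 = 25x^2 + 25y^2   [differs from x^2 + y^2: not invariant]

Only option (A), y/x, is unchanged by the transformation.
The common factor -5 cancels in a ratio of coordinates, while sums, products and sums of squares pick up factors of -5 or 25.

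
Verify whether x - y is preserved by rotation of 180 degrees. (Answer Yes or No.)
No

Applying rotation by 180 degrees: x' = x*cos(180 degrees) - y*sin(180 degrees) = -x, y' = x*sin(180 degrees) + y*cos(180 degrees) = -y

Substituting into x - y:
(-x) - (-y)
= -x + y

This differs from the original expression x - y, so it is NOT invariant.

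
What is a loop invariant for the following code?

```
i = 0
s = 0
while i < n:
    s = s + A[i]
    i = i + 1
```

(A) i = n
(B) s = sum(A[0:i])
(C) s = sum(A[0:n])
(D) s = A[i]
B

A loop invariant must hold before the first iteration and be re-established by every execution of the body.

(B) s = sum(A[0:i]): Initially i = 0 and s = 0 = sum of the empty slice A[0:0]. If s = sum(A[0:i]) holds at the top of an iteration, the body sets s to sum(A[0:i]) + A[i] = sum(A[0:i+1]) and then i to i+1, so s = sum(A[0:i]) holds again. At exit i = n, giving s = sum(A[0:n]).

The other options fail:
(A) i = n: false initially (i = 0); it is the exit condition, not an invariant.
(C) s = sum(A[0:n]): false before the loop (s = 0, not the full sum) -- it only becomes true at exit.
(D) s = A[i]: after the first iteration s = A[0] but i = 1, so s = A[i] compares s with the wrong element (and fails in general).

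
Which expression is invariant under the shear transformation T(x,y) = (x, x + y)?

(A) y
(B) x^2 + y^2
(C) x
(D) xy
C

Under the shear T(x,y) = (x, x + y):
Substitute the transformed coordinates into each option and compare with the original:
(A) y  ->  (x + y) = x + y   [differs from y: not invariant]
(B) x^2 + y^2  ->  (x)^2 + (x + y)^2 = 2x^2 + 2xy + y^2   [differs from x^2 + y^2: not invariant]
(C) x  ->  (x) = x   [equals x: invariant]
(D) xy  ->  (x)(x + y) = x^2 + xy   [differs from xy: not invariant]

Only option (C), x, is unchanged by the transformation.
A vertical shear moves points parallel to the y-axis, so the x-coordinate (and any function of x alone) is unchanged.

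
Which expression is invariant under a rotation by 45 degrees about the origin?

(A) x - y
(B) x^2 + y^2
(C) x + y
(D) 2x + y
B

A rotation by 45 degrees sends (x, y) to (sqrt(2)x/2 - sqrt(2)y/2, sqrt(2)x/2 + sqrt(2)y/2).
Substitute the transformed coordinates into each option and compare with the original:
(A) x - y  ->  (sqrt(2)x/2 - sqrt(2)y/2) - (sqrt(2)x/2 + sqrt(2)y/2) = -sqrt(2)y   [differs from x - y: not invariant]
(B) x^2 + y^2  ->  (sqrt(2)x/2 - sqrt(2)y/2)^2 + (sqrt(2)x/2 + sqrt(2)y/2)^2 = x^2 + y^2   [equals x^2 + y^2: invariant]
(C) x + y  ->  (sqrt(2)x/2 - sqrt(2)y/2) + (sqrt(2)x/2 + sqrt(2)y/2) = sqrt(2)x   [differs from x + y: not invariant]
(D) 2x + y  ->  2(sqrt(2)x/2 - sqrt(2)y/2) + (sqrt(2)x/2 + sqrt(2)y/2) = 3sqrt(2)x/2 - sqrt(2)y/2   [differs from 2x + y: not invariant]

Only option (B), x^2 + y^2, is unchanged by the transformation.
Geometrically, x^2 + y^2 is the squared distance from the origin, which every rotation about the origin preserves.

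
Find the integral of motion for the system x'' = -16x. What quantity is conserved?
E = (x')^2 + 16x^2

Multiply the equation by x':
x' * x'' = -16x * x'
The left side is d/dt[(x')^2/2] and the right side is d/dt[-16x^2/2], so
d/dt[(x')^2/2 + 16x^2/2] = 0, i.e. (x')^2/2 + 16x^2/2 = constant.
Multiplying by 2, the integral of motion is E = (x')^2 + 16x^2.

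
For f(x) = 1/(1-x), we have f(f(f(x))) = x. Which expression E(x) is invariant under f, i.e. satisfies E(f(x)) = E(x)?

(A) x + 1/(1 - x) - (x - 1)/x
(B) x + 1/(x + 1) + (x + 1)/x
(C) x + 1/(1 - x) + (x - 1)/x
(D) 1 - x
C

Replace x by f(x) = 1/(1 - x) in each option and simplify. As a quick numerical cross-check, also compare E(4) with E(f(4)) = E(-1/3).

(A) x + 1/(1 - x) - (x - 1)/x  ->  (1/(1 - x)) + 1/(1 - (1/(1 - x))) - ((1/(1 - x)) - 1)/(1/(1 - x)) = (x^2(1 - x) - x + (x - 1)^2)/(x(x - 1)); check: E(4) = 35/12 but E(-1/3) = -43/12.   [not invariant]
(B) x + 1/(x + 1) + (x + 1)/x  ->  (1/(1 - x)) + 1/((1/(1 - x)) + 1) + ((1/(1 - x)) + 1)/(1/(1 - x)) = (-x^3 + 6x^2 - 11x + 7)/(x^2 - 3x + 2); check: E(4) = 109/20 but E(-1/3) = -5/6.   [not invariant]
(C) x + 1/(1 - x) + (x - 1)/x  ->  (1/(1 - x)) + 1/(1 - (1/(1 - x))) + ((1/(1 - x)) - 1)/(1/(1 - x)), which simplifies back to x + 1/(1 - x) + (x - 1)/x; check: E(4) = 53/12, E(-1/3) = 53/12.   [invariant]
(D) 1 - x  ->  1 - (1/(1 - x)) = x/(x - 1); check: E(4) = -3 but E(-1/3) = 4/3.   [not invariant]

Only (C) is unchanged. Indeed f(f(x)) = 1/(1 - 1/(1-x)) = (1-x)/(-x) = (x-1)/x, so E(x) = x + f(x) + f(f(x)) is the sum over the whole 3-cycle; applying f just permutes the three terms cyclically (x -> f(x) -> f(f(x)) -> x), leaving the sum unchanged.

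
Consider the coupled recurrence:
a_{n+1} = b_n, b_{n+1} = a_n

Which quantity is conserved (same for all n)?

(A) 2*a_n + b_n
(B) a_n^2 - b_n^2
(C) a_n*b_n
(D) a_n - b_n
C

Replace a_n by a_{n+1} = b_n and b_n by b_{n+1} = a_n in each option and simplify:
(A) 2*a_n + b_n  ->  2*(b_n) + (a_n) = a_n + 2*b_n   [not conserved]
(B) a_n^2 - b_n^2  ->  (b_n)^2 - (a_n)^2 = -a_n^2 + b_n^2   [not conserved]
(C) a_n*b_n  ->  (b_n)*(a_n) = a_n*b_n   [conserved]
(D) a_n - b_n  ->  (b_n) - (a_n) = -a_n + b_n   [not conserved]

Only (C) a_n*b_n returns to itself after one step, so it is the conserved quantity.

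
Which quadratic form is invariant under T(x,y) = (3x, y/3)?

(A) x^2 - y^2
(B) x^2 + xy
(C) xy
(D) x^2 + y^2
C

T multiplies x by 3 and divides y by 3.
Substitute the transformed coordinates into each option and compare with the original:
(A) x^2 - y^2  ->  (3x)^2 - (y/3)^2 = 9x^2 - y^2/9   [differs from x^2 - y^2: not invariant]
(B) x^2 + xy  ->  (3x)^2 + (3x)(y/3) = 9x^2 + xy   [differs from x^2 + xy: not invariant]
(C) xy  ->  (3x)(y/3) = xy   [equals xy: invariant]
(D) x^2 + y^2  ->  (3x)^2 + (y/3)^2 = 9x^2 + y^2/9   [differs from x^2 + y^2: not invariant]

Only option (C), xy, is unchanged by the transformation.
The factors 3 and 1/3 cancel only in the pure product xy.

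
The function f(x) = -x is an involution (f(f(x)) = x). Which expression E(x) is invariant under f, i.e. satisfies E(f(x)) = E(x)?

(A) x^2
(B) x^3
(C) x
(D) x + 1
A

Replace x by f(x) = -x in each option and simplify. As a quick numerical cross-check, also compare E(5) with E(f(5)) = E(-5).

(A) x^2  ->  (-x)^2, which simplifies back to x^2; check: E(5) = 25, E(-5) = 25.   [invariant]
(B) x^3  ->  (-x)^3 = -x^3; check: E(5) = 125 but E(-5) = -125.   [not invariant]
(C) x  ->  (-x) = -x; check: E(5) = 5 but E(-5) = -5.   [not invariant]
(D) x + 1  ->  (-x) + 1 = 1 - x; check: E(5) = 6 but E(-5) = -4.   [not invariant]

Only (A) is unchanged. E is symmetric under swapping x with f(x) = -x, which is exactly what an involution does.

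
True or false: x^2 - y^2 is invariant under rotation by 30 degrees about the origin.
False

Applying rotation by 30 degrees: x' = x*cos(30 degrees) - y*sin(30 degrees) = sqrt(3)x/2 - y/2, y' = x*sin(30 degrees) + y*cos(30 degrees) = x/2 + sqrt(3)y/2

Substituting into x^2 - y^2:
(sqrt(3)x/2 - y/2)^2 - (x/2 + sqrt(3)y/2)^2
= x^2/2 - sqrt(3)xy - y^2/2

This differs from the original expression x^2 - y^2, so it is NOT invariant.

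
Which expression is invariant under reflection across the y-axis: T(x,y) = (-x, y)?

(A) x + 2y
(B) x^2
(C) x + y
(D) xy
B

The map is reflection across the y-axis: T(x,y) = (-x, y).
Substitute the transformed coordinates into each option and compare with the original:
(A) x + 2y  ->  (-x) + 2(y) = -x + 2y   [differs from x + 2y: not invariant]
(B) x^2  ->  (-x)^2 = x^2   [equals x^2: invariant]
(C) x + y  ->  (-x) + (y) = -x + y   [differs from x + y: not invariant]
(D) xy  ->  (-x)(y) = -xy   [differs from xy: not invariant]

Only option (B), x^2, is unchanged by the transformation.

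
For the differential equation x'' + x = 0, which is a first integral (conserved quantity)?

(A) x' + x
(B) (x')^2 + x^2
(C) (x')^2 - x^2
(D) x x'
B

A first integral I satisfies dI/dt = 0 along every solution. Differentiate each option and use the equation of motion:
(A) d/dt[x' + x] = x'' + x' = -x + x', not identically 0
(B) d/dt[(x')^2 + x^2] = 2x'x'' + 2x x' = 2x'(-x) + 2x x' = 0
(C) d/dt[(x')^2 - x^2] = 2x'x'' - 2x x' = -4x x', not identically 0
(D) d/dt[x x'] = (x')^2 + x x'' = (x')^2 - x^2, not identically 0

Only (B) has zero time-derivative. So the energy-like quantity (x')^2 + x^2 is the first integral.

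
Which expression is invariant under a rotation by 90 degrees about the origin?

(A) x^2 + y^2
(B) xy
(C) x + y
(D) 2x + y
A

A rotation by 90 degrees sends (x, y) to (-y, x).
Substitute the transformed coordinates into each option and compare with the original:
(A) x^2 + y^2  ->  (-y)^2 + (x)^2 = x^2 + y^2   [equals x^2 + y^2: invariant]
(B) xy  ->  (-y)(x) = -xy   [differs from xy: not invariant]
(C) x + y  ->  (-y) + (x) = x - y   [differs from x + y: not invariant]
(D) 2x + y  ->  2(-y) + (x) = x - 2y   [differs from 2x + y: not invariant]

Only option (A), x^2 + y^2, is unchanged by the transformation.
Geometrically, x^2 + y^2 is the squared distance from the origin, which every rotation about the origin preserves.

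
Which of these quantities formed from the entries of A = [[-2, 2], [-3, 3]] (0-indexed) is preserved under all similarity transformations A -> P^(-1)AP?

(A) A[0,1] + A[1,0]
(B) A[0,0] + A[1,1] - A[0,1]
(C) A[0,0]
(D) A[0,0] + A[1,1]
D

A[0,0] + A[1,1] is the trace of A. By the cyclic property of the trace, tr(P^(-1)AP) = tr(APP^(-1)) = tr(A), so it is the same for every matrix similar to A.

The other combinations are not similarity invariants. For example, take P = [[2, 1], [1, 1]] (det P = 1), so P^(-1) = [[1, -1], [-1, 2]] and
B = P^(-1)AP = [[1, 0], [-4, 0]].
Evaluating each option on A and on B:
(A) A[0,1] + A[1,0]: -1 for A, -4 for B -> changes
(B) A[0,0] + A[1,1] - A[0,1]: -1 for A, 1 for B -> changes
(C) A[0,0]: -2 for A, 1 for B -> changes
(D) A[0,0] + A[1,1]: 1 for A, 1 for B -> unchanged

Only (D) A[0,0] + A[1,1] = 1 survives (and it does so for every P, not just this one), so it is the invariant.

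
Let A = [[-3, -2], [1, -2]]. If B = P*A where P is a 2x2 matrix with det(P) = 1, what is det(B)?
8

By the multiplicative property of determinants, det(B) = det(P*A) = det(P) * det(A) = det(A),
so the determinant is invariant under multiplication by any determinant-1 matrix; we just need det(A).

det(A) = (-3)(-2) - (-2)(1) = 6 - (-2) = 8

Therefore det(B) = 1 * 8 = 8.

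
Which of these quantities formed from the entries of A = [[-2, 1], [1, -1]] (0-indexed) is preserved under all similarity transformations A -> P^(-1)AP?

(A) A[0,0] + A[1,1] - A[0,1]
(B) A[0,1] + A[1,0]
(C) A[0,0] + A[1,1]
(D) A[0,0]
C

A[0,0] + A[1,1] is the trace of A. By the cyclic property of the trace, tr(P^(-1)AP) = tr(APP^(-1)) = tr(A), so it is the same for every matrix similar to A.

The other combinations are not similarity invariants. For example, take P = [[1, 1], [0, 1]] (det P = 1), so P^(-1) = [[1, -1], [0, 1]] and
B = P^(-1)AP = [[-3, -1], [1, 0]].
Evaluating each option on A and on B:
(A) A[0,0] + A[1,1] - A[0,1]: -4 for A, -2 for B -> changes
(B) A[0,1] + A[1,0]: 2 for A, 0 for B -> changes
(C) A[0,0] + A[1,1]: -3 for A, -3 for B -> unchanged
(D) A[0,0]: -2 for A, -3 for B -> changes

Only (C) A[0,0] + A[1,1] = -3 survives (and it does so for every P, not just this one), so it is the invariant.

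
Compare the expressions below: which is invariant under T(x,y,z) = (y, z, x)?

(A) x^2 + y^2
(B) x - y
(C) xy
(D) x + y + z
D

Apply T(x,y,z) = (y, z, x) to each option, i.e. replace (x, y, z) by the transformed coordinates.
Substitute the transformed coordinates into each option and compare with the original:
(A) x^2 + y^2  ->  (y)^2 + (z)^2 = y^2 + z^2   [differs from x^2 + y^2: not invariant]
(B) x - y  ->  (y) - (z) = y - z   [differs from x - y: not invariant]
(C) xy  ->  (y)(z) = yz   [differs from xy: not invariant]
(D) x + y + z  ->  (y) + (z) + (x) = x + y + z   [equals x + y + z: invariant]

Only option (D), x + y + z, is unchanged by the transformation.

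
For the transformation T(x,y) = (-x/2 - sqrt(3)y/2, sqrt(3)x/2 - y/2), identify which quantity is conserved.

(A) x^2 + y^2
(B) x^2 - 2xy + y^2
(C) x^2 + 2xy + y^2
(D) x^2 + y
A

An expression E(x,y) is invariant under T if E(T(x,y)) = E(x,y). Here T(x,y) = (-x/2 - sqrt(3)y/2, sqrt(3)x/2 - y/2).
Substitute the transformed coordinates into each option and compare with the original:
(A) x^2 + y^2  ->  (-x/2 - sqrt(3)y/2)^2 + (sqrt(3)x/2 - y/2)^2 = x^2 + y^2   [equals x^2 + y^2: invariant]
(B) x^2 - 2xy + y^2  ->  (-x/2 - sqrt(3)y/2)^2 - 2(-x/2 - sqrt(3)y/2)(sqrt(3)x/2 - y/2) + (sqrt(3)x/2 - y/2)^2 = sqrt(3)x^2/2 + x^2 + xy - sqrt(3)y^2/2 + y^2   [differs from x^2 - 2xy + y^2: not invariant]
(C) x^2 + 2xy + y^2  ->  (-x/2 - sqrt(3)y/2)^2 + 2(-x/2 - sqrt(3)y/2)(sqrt(3)x/2 - y/2) + (sqrt(3)x/2 - y/2)^2 = -sqrt(3)x^2/2 + x^2 - xy + sqrt(3)y^2/2 + y^2   [differs from x^2 + 2xy + y^2: not invariant]
(D) x^2 + y  ->  (-x/2 - sqrt(3)y/2)^2 + (sqrt(3)x/2 - y/2) = x^2/4 + sqrt(3)xy/2 + sqrt(3)x/2 + 3y^2/4 - y/2   [differs from x^2 + y: not invariant]

Only option (A), x^2 + y^2, is unchanged by the transformation.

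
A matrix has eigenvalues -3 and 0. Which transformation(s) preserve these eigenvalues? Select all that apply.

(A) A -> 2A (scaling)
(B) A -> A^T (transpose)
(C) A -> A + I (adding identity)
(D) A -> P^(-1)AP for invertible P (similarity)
B and D

Eigenvalues are preserved by:
1. Similarity transformations: A -> P^(-1)AP (same characteristic polynomial)
2. Transpose: A^T has the same eigenvalues as A

Eigenvalues are NOT preserved by:
- Adding identity: eigenvalues become -3+1, 0+1
- Scaling: eigenvalues become -6, 0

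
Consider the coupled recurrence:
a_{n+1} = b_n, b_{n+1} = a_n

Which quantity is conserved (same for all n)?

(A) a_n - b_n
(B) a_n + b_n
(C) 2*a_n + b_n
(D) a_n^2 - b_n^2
B

Replace a_n by a_{n+1} = b_n and b_n by b_{n+1} = a_n in each option and simplify:
(A) a_n - b_n  ->  (b_n) - (a_n) = -a_n + b_n   [not conserved]
(B) a_n + b_n  ->  (b_n) + (a_n) = a_n + b_n   [conserved]
(C) 2*a_n + b_n  ->  2*(b_n) + (a_n) = a_n + 2*b_n   [not conserved]
(D) a_n^2 - b_n^2  ->  (b_n)^2 - (a_n)^2 = -a_n^2 + b_n^2   [not conserved]

Only (B) a_n + b_n returns to itself after one step, so it is the conserved quantity.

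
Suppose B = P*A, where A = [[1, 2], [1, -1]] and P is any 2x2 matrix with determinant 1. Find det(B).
-3

By the multiplicative property of determinants, det(B) = det(P*A) = det(P) * det(A) = det(A),
so the determinant is invariant under multiplication by any determinant-1 matrix; we just need det(A).

det(A) = (1)(-1) - (2)(1) = -1 - 2 = -3

Therefore det(B) = 1 * (-3) = -3.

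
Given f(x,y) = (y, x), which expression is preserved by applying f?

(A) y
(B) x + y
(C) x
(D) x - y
B

For f(x,y) = (y, x):
After applying f: x' = y, y' = x. So x' + y' = y + x = x + y.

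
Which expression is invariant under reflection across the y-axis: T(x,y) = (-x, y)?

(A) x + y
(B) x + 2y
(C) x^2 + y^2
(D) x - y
C

The map is reflection across the y-axis: T(x,y) = (-x, y).
Substitute the transformed coordinates into each option and compare with the original:
(A) x + y  ->  (-x) + (y) = -x + y   [differs from x + y: not invariant]
(B) x + 2y  ->  (-x) + 2(y) = -x + 2y   [differs from x + 2y: not invariant]
(C) x^2 + y^2  ->  (-x)^2 + (y)^2 = x^2 + y^2   [equals x^2 + y^2: invariant]
(D) x - y  ->  (-x) - (y) = -x - y   [differs from x - y: not invariant]

Only option (C), x^2 + y^2, is unchanged by the transformation.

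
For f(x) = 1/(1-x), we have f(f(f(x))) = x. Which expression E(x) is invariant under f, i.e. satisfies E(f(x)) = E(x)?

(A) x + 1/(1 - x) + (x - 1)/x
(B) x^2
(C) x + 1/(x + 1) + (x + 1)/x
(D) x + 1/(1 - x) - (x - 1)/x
A

Replace x by f(x) = 1/(1 - x) in each option and simplify. As a quick numerical cross-check, also compare E(5) with E(f(5)) = E(-1/4).

(A) x + 1/(1 - x) + (x - 1)/x  ->  (1/(1 - x)) + 1/(1 - (1/(1 - x))) + ((1/(1 - x)) - 1)/(1/(1 - x)), which simplifies back to x + 1/(1 - x) + (x - 1)/x; check: E(5) = 111/20, E(-1/4) = 111/20.   [invariant]
(B) x^2  ->  (1/(1 - x))^2 = (x - 1)^(-2); check: E(5) = 25 but E(-1/4) = 1/16.   [not invariant]
(C) x + 1/(x + 1) + (x + 1)/x  ->  (1/(1 - x)) + 1/((1/(1 - x)) + 1) + ((1/(1 - x)) + 1)/(1/(1 - x)) = (-x^3 + 6x^2 - 11x + 7)/(x^2 - 3x + 2); check: E(5) = 191/30 but E(-1/4) = -23/12.   [not invariant]
(D) x + 1/(1 - x) - (x - 1)/x  ->  (1/(1 - x)) + 1/(1 - (1/(1 - x))) - ((1/(1 - x)) - 1)/(1/(1 - x)) = (x^2(1 - x) - x + (x - 1)^2)/(x(x - 1)); check: E(5) = 79/20 but E(-1/4) = -89/20.   [not invariant]

Only (A) is unchanged. Indeed f(f(x)) = 1/(1 - 1/(1-x)) = (1-x)/(-x) = (x-1)/x, so E(x) = x + f(x) + f(f(x)) is the sum over the whole 3-cycle; applying f just permutes the three terms cyclically (x -> f(x) -> f(f(x)) -> x), leaving the sum unchanged.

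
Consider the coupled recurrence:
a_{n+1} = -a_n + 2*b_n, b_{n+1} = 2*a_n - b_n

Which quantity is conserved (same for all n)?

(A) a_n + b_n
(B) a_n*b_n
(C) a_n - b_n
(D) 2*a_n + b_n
A

Replace a_n by a_{n+1} = -a_n + 2*b_n and b_n by b_{n+1} = 2*a_n - b_n in each option and simplify:
(A) a_n + b_n  ->  (-a_n + 2*b_n) + (2*a_n - b_n) = a_n + b_n   [conserved]
(B) a_n*b_n  ->  (-a_n + 2*b_n)*(2*a_n - b_n) = -2*a_n^2 + 5*a_n*b_n - 2*b_n^2   [not conserved]
(C) a_n - b_n  ->  (-a_n + 2*b_n) - (2*a_n - b_n) = -3*a_n + 3*b_n   [not conserved]
(D) 2*a_n + b_n  ->  2*(-a_n + 2*b_n) + (2*a_n - b_n) = 3*b_n   [not conserved]

Only (A) a_n + b_n returns to itself after one step, so it is the conserved quantity.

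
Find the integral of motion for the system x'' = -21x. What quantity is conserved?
E = (x')^2 + 21x^2

Multiply the equation by x':
x' * x'' = -21x * x'
The left side is d/dt[(x')^2/2] and the right side is d/dt[-21x^2/2], so
d/dt[(x')^2/2 + 21x^2/2] = 0, i.e. (x')^2/2 + 21x^2/2 = constant.
Multiplying by 2, the integral of motion is E = (x')^2 + 21x^2.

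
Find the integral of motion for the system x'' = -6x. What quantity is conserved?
E = (x')^2 + 6x^2

Multiply the equation by x':
x' * x'' = -6x * x'
The left side is d/dt[(x')^2/2] and the right side is d/dt[-6x^2/2], so
d/dt[(x')^2/2 + 6x^2/2] = 0, i.e. (x')^2/2 + 6x^2/2 = constant.
Multiplying by 2, the integral of motion is E = (x')^2 + 6x^2.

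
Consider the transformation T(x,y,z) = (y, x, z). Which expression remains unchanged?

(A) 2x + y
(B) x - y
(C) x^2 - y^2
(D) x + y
D

Apply T(x,y,z) = (y, x, z) to each option, i.e. replace (x, y, z) by the transformed coordinates.
Substitute the transformed coordinates into each option and compare with the original:
(A) 2x + y  ->  2(y) + (x) = x + 2y   [differs from 2x + y: not invariant]
(B) x - y  ->  (y) - (x) = -x + y   [differs from x - y: not invariant]
(C) x^2 - y^2  ->  (y)^2 - (x)^2 = -x^2 + y^2   [differs from x^2 - y^2: not invariant]
(D) x + y  ->  (y) + (x) = x + y   [equals x + y: invariant]

Only option (D), x + y, is unchanged by the transformation.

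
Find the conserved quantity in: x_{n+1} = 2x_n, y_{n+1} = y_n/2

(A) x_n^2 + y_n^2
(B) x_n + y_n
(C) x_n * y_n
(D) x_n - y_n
C

For the recurrence x_{n+1} = 2x_n, y_{n+1} = y_n/2:

x_{n+1} * y_{n+1} = (2x_n) * (y_n/2) = x_n * y_n
The product is conserved.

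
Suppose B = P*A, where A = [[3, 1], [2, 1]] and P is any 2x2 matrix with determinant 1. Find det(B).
1

By the multiplicative property of determinants, det(B) = det(P*A) = det(P) * det(A) = det(A),
so the determinant is invariant under multiplication by any determinant-1 matrix; we just need det(A).

det(A) = (3)(1) - (1)(2) = 3 - 2 = 1

Therefore det(B) = 1 * 1 = 1.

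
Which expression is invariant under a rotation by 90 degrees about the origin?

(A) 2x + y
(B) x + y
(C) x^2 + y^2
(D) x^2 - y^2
C

A rotation by 90 degrees sends (x, y) to (-y, x).
Substitute the transformed coordinates into each option and compare with the original:
(A) 2x + y  ->  2(-y) + (x) = x - 2y   [differs from 2x + y: not invariant]
(B) x + y  ->  (-y) + (x) = x - y   [differs from x + y: not invariant]
(C) x^2 + y^2  ->  (-y)^2 + (x)^2 = x^2 + y^2   [equals x^2 + y^2: invariant]
(D) x^2 - y^2  ->  (-y)^2 - (x)^2 = -x^2 + y^2   [differs from x^2 - y^2: not invariant]

Only option (C), x^2 + y^2, is unchanged by the transformation.
Geometrically, x^2 + y^2 is the squared distance from the origin, which every rotation about the origin preserves.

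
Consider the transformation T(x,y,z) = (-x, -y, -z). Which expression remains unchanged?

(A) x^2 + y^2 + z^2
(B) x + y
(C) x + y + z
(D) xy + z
A

Apply T(x,y,z) = (-x, -y, -z) to each option, i.e. replace (x, y, z) by the transformed coordinates.
Substitute the transformed coordinates into each option and compare with the original:
(A) x^2 + y^2 + z^2  ->  (-x)^2 + (-y)^2 + (-z)^2 = x^2 + y^2 + z^2   [equals x^2 + y^2 + z^2: invariant]
(B) x + y  ->  (-x) + (-y) = -x - y   [differs from x + y: not invariant]
(C) x + y + z  ->  (-x) + (-y) + (-z) = -x - y - z   [differs from x + y + z: not invariant]
(D) xy + z  ->  (-x)(-y) + (-z) = xy - z   [differs from xy + z: not invariant]

Only option (A), x^2 + y^2 + z^2, is unchanged by the transformation.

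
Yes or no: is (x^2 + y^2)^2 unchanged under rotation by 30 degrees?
Yes

Applying rotation by 30 degrees: x' = x*cos(30 degrees) - y*sin(30 degrees) = sqrt(3)x/2 - y/2, y' = x*sin(30 degrees) + y*cos(30 degrees) = x/2 + sqrt(3)y/2

Substituting into (x^2 + y^2)^2:
((sqrt(3)x/2 - y/2)^2 + (x/2 + sqrt(3)y/2)^2)^2
= x^4 + 2x^2y^2 + y^4 = (x^2 + y^2)^2

This equals the original expression (x^2 + y^2)^2, so it IS invariant.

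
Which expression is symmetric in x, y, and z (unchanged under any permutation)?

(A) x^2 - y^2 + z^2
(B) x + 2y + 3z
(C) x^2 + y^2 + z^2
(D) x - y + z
C

A symmetric expression is unchanged when the variables are permuted; here the transformation to test is the swap (x, y) -> (y, x).
A symmetric expression must survive every permutation; the single swap x <-> y already eliminates the distractors, and the keyed expression is also unchanged by x <-> z and y <-> z (each variable enters it in exactly the same way).
Substitute the transformed coordinates into each option and compare with the original:
(A) x^2 - y^2 + z^2  ->  (y)^2 - (x)^2 + z^2 = -x^2 + y^2 + z^2   [differs from x^2 - y^2 + z^2: not invariant]
(B) x + 2y + 3z  ->  (y) + 2(x) + 3z = 2x + y + 3z   [differs from x + 2y + 3z: not invariant]
(C) x^2 + y^2 + z^2  ->  (y)^2 + (x)^2 + z^2 = x^2 + y^2 + z^2   [equals x^2 + y^2 + z^2: invariant]
(D) x - y + z  ->  (y) - (x) + z = -x + y + z   [differs from x - y + z: not invariant]

Only option (C), x^2 + y^2 + z^2, is unchanged by the transformation.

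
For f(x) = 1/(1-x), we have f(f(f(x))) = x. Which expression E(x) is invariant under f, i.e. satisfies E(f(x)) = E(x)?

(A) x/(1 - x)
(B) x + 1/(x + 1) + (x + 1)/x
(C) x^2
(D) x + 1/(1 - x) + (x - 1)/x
D

Replace x by f(x) = 1/(1 - x) in each option and simplify. As a quick numerical cross-check, also compare E(4) with E(f(4)) = E(-1/3).

(A) x/(1 - x)  ->  (1/(1 - x))/(1 - (1/(1 - x))) = -1/x; check: E(4) = -4/3 but E(-1/3) = -1/4.   [not invariant]
(B) x + 1/(x + 1) + (x + 1)/x  ->  (1/(1 - x)) + 1/((1/(1 - x)) + 1) + ((1/(1 - x)) + 1)/(1/(1 - x)) = (-x^3 + 6x^2 - 11x + 7)/(x^2 - 3x + 2); check: E(4) = 109/20 but E(-1/3) = -5/6.   [not invariant]
(C) x^2  ->  (1/(1 - x))^2 = (x - 1)^(-2); check: E(4) = 16 but E(-1/3) = 1/9.   [not invariant]
(D) x + 1/(1 - x) + (x - 1)/x  ->  (1/(1 - x)) + 1/(1 - (1/(1 - x))) + ((1/(1 - x)) - 1)/(1/(1 - x)), which simplifies back to x + 1/(1 - x) + (x - 1)/x; check: E(4) = 53/12, E(-1/3) = 53/12.   [invariant]

Only (D) is unchanged. Indeed f(f(x)) = 1/(1 - 1/(1-x)) = (1-x)/(-x) = (x-1)/x, so E(x) = x + f(x) + f(f(x)) is the sum over the whole 3-cycle; applying f just permutes the three terms cyclically (x -> f(x) -> f(f(x)) -> x), leaving the sum unchanged.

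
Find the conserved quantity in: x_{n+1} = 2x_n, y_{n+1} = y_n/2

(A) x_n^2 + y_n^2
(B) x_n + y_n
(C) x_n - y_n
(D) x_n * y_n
D

For the recurrence x_{n+1} = 2x_n, y_{n+1} = y_n/2:

x_{n+1} * y_{n+1} = (2x_n) * (y_n/2) = x_n * y_n
The product is conserved.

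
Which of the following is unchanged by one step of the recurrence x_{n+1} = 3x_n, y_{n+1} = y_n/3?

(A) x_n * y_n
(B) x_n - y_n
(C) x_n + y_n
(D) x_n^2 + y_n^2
A

For the recurrence x_{n+1} = 3x_n, y_{n+1} = y_n/3:

x_{n+1} * y_{n+1} = (3x_n) * (y_n/3) = x_n * y_n
The product is conserved.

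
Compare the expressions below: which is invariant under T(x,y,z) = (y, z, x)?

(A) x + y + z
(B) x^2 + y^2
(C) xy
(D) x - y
A

Apply T(x,y,z) = (y, z, x) to each option, i.e. replace (x, y, z) by the transformed coordinates.
Substitute the transformed coordinates into each option and compare with the original:
(A) x + y + z  ->  (y) + (z) + (x) = x + y + z   [equals x + y + z: invariant]
(B) x^2 + y^2  ->  (y)^2 + (z)^2 = y^2 + z^2   [differs from x^2 + y^2: not invariant]
(C) xy  ->  (y)(z) = yz   [differs from xy: not invariant]
(D) x - y  ->  (y) - (z) = y - z   [differs from x - y: not invariant]

Only option (A), x + y + z, is unchanged by the transformation.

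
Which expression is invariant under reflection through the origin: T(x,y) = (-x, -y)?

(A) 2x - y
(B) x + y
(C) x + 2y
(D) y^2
D

The map is reflection through the origin: T(x,y) = (-x, -y).
Substitute the transformed coordinates into each option and compare with the original:
(A) 2x - y  ->  2(-x) - (-y) = -2x + y   [differs from 2x - y: not invariant]
(B) x + y  ->  (-x) + (-y) = -x - y   [differs from x + y: not invariant]
(C) x + 2y  ->  (-x) + 2(-y) = -x - 2y   [differs from x + 2y: not invariant]
(D) y^2  ->  (-y)^2 = y^2   [equals y^2: invariant]

Only option (D), y^2, is unchanged by the transformation.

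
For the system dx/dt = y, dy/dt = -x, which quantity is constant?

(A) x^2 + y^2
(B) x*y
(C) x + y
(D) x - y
A

A first integral I satisfies dI/dt = 0 along every solution. Differentiate each option and use the equation of motion:
(A) d/dt[x^2 + y^2] = 2x*dx/dt + 2y*dy/dt = 2x*y + 2y*(-x) = 0
(B) d/dt[x*y] = (dx/dt)y + x(dy/dt) = y^2 - x^2, not identically 0
(C) d/dt[x + y] = y + (-x) = y - x, not identically 0
(D) d/dt[x - y] = y - (-x) = x + y, not identically 0

Only (A) has zero time-derivative. So x^2 + y^2 (the squared radius; trajectories are circles) is the conserved quantity.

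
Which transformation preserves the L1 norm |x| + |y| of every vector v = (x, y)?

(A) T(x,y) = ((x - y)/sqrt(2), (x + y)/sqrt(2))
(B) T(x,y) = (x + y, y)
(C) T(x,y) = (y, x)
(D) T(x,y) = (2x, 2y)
C

A transformation preserves a norm if ||T(v)|| = ||v|| for every v; a single vector where the norm changes rules an option out.

(A) T(x,y) = ((x - y)/sqrt(2), (x + y)/sqrt(2)): v = (1, 0) has norm |1| + |0| = 1, but T(v) = (sqrt(2)/2, sqrt(2)/2) has norm sqrt(2) -- not preserved.
(B) T(x,y) = (x + y, y): v = (0, 1) has norm |0| + |1| = 1, but T(v) = (1, 1) has norm 2 -- not preserved.
(C) T(x,y) = (y, x): preserves the norm -- it only permutes the coordinates and/or flips signs, which leaves |x| + |y| unchanged.
(D) T(x,y) = (2x, 2y): v = (1, 0) has norm |1| + |0| = 1, but T(v) = (2, 0) has norm 2 -- not preserved.

Therefore the answer is (C).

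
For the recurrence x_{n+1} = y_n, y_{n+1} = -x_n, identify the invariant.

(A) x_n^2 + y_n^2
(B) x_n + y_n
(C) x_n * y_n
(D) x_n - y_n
A

For the recurrence x_{n+1} = y_n, y_{n+1} = -x_n:

x_{n+1}^2 + y_{n+1}^2 = y_n^2 + (-x_n)^2 = x_n^2 + y_n^2
The sum of squares is conserved (like energy in a harmonic oscillator).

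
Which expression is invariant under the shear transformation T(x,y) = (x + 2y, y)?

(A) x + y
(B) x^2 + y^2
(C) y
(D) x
C

Under the shear T(x,y) = (x + 2y, y):
Substitute the transformed coordinates into each option and compare with the original:
(A) x + y  ->  (x + 2y) + (y) = x + 3y   [differs from x + y: not invariant]
(B) x^2 + y^2  ->  (x + 2y)^2 + (y)^2 = x^2 + 4xy + 5y^2   [differs from x^2 + y^2: not invariant]
(C) y  ->  (y) = y   [equals y: invariant]
(D) x  ->  (x + 2y) = x + 2y   [differs from x: not invariant]

Only option (C), y, is unchanged by the transformation.
A horizontal shear moves points parallel to the x-axis, so the y-coordinate (and any function of y alone) is unchanged.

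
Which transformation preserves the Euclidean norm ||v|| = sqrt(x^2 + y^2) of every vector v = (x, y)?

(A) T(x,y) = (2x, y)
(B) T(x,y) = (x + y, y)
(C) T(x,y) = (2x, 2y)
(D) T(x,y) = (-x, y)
D

A transformation preserves a norm if ||T(v)|| = ||v|| for every v; a single vector where the norm changes rules an option out.

(A) T(x,y) = (2x, y): v = (1, 0) has norm sqrt((1)^2 + (0)^2) = 1, but T(v) = (2, 0) has norm 2 -- not preserved.
(B) T(x,y) = (x + y, y): v = (0, 1) has norm sqrt((0)^2 + (1)^2) = 1, but T(v) = (1, 1) has norm sqrt(2) -- not preserved.
(C) T(x,y) = (2x, 2y): v = (1, 0) has norm sqrt((1)^2 + (0)^2) = 1, but T(v) = (2, 0) has norm 2 -- not preserved.
(D) T(x,y) = (-x, y): preserves the norm -- it is an orthogonal map (a rotation/reflection), and (-x)^2 + (y)^2 simplifies to x^2 + y^2.

Therefore the answer is (D).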